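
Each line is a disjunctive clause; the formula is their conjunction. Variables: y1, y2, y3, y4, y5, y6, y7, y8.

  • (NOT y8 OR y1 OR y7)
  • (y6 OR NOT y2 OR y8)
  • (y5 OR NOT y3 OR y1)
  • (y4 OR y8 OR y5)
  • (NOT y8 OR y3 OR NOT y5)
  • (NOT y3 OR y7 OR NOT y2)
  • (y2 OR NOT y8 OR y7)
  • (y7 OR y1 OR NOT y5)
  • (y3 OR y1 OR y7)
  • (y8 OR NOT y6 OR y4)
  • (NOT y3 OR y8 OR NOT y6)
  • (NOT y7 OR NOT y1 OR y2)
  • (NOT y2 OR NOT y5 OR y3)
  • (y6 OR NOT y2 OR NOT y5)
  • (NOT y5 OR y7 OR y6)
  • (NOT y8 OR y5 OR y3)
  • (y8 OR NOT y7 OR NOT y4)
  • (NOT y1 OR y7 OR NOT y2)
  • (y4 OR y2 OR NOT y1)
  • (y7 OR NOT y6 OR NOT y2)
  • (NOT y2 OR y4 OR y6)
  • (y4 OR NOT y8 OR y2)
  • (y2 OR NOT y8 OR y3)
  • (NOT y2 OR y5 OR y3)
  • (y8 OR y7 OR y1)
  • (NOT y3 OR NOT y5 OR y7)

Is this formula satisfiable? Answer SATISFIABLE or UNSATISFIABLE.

SATISFIABLE

Branch on y1: take y1 = True.
Branch on y2: take y2 = False.
  then y7 is forced to False.
  then y8 is forced to False.
  then y4 is forced to True.
For the remaining variables, y3 = False, y5 = False, y6 = False works.
So y1 = True, y2 = False, y3 = False, y4 = True, y5 = False, y6 = False, y7 = False, y8 = False is a satisfying assignment.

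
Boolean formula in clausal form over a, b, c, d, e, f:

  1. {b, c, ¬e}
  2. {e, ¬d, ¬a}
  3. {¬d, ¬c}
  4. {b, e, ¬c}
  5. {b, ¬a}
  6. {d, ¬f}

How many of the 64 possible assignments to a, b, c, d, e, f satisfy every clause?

18

Case analysis on b and c:
  b=T, c=T: remaining (a,d,e,f) ∈ {(F,F,F,F); (F,F,T,F); (T,F,F,F); (T,F,T,F)} — 4.
  b=T, c=F: 10 of the 16 assignments to (a,d,e,f) work.
  b=F, c=T: remaining (a,d,e,f) ∈ {(F,F,T,F)} — 1.
  b=F, c=F: remaining (a,d,e,f) ∈ {(F,F,F,F); (F,T,F,F); (F,T,F,T)} — 3.
Total: 4 + 10 + 1 + 3 = 18.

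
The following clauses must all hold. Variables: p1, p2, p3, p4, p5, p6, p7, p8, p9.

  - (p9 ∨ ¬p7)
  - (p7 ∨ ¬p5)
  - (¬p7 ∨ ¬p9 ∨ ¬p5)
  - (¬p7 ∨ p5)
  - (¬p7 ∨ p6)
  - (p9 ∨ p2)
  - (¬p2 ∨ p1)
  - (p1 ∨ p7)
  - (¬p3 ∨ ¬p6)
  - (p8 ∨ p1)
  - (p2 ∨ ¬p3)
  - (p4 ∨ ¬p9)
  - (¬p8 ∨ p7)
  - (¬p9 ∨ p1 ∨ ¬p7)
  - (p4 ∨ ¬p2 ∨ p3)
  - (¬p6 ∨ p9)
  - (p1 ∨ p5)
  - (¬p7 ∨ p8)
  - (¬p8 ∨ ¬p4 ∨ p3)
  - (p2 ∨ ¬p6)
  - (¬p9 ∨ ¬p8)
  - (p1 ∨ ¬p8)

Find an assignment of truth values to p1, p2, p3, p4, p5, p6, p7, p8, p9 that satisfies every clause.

p1=True, p2=True, p3=False, p4=True, p5=False, p6=False, p7=False, p8=False, p9=False

Check each clause:
  1. (¬p7 ∨ p9) — ¬p7 is true.
  2. (p7 ∨ ¬p5) — ¬p5 is true.
  3. (¬p7 ∨ ¬p5 ∨ ¬p9) — ¬p7 is true.
  4. (p5 ∨ ¬p7) — ¬p7 is true.
  5. (¬p7 ∨ p6) — ¬p7 is true.
  6. (p9 ∨ p2) — p2 is true.
  7. (p1 ∨ ¬p2) — p1 is true.
  8. (p1 ∨ p7) — p1 is true.
  9. (¬p3 ∨ ¬p6) — ¬p6 is true.
  10. (p1 ∨ p8) — p1 is true.
  11. (p2 ∨ ¬p3) — p2 is true.
  12. (p4 ∨ ¬p9) — p4 is true.
  13. (¬p8 ∨ p7) — ¬p8 is true.
  14. (¬p9 ∨ p1 ∨ ¬p7) — ¬p7 is true.
  15. (p4 ∨ p3 ∨ ¬p2) — p4 is true.
  16. (¬p6 ∨ p9) — ¬p6 is true.
  17. (p1 ∨ p5) — p1 is true.
  18. (p8 ∨ ¬p7) — ¬p7 is true.
  19. (¬p8 ∨ p3 ∨ ¬p4) — ¬p8 is true.
  20. (¬p6 ∨ p2) — p2 is true.
  21. (¬p8 ∨ ¬p9) — ¬p8 is true.
  22. (¬p8 ∨ p1) — ¬p8 is true.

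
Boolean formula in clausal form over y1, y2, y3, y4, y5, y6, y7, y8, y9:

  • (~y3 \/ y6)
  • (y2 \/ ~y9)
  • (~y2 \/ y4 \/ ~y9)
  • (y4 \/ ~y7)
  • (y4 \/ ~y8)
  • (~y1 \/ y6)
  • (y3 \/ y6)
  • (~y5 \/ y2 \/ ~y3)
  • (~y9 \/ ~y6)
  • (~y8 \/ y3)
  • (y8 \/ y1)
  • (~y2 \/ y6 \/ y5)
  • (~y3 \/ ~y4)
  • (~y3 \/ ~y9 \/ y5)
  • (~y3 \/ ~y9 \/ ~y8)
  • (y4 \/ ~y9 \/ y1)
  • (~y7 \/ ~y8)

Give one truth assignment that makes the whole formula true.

Pure literal: y7 appears only negated; assign y7 = False.
y9 occurs only negated in the remaining clauses — set y9 = False.
Set y1 = True and propagate.
  then y6 is forced to True.
Set y2 = True and propagate.
Branch on y3: take y3 = False.
  then y8 is forced to False.
y4, y5 are now unconstrained; take y4 = True, y5 = False.
Every clause has at least one true literal under this assignment.

y1=True, y2=True, y3=False, y4=True, y5=False, y6=True, y7=False, y8=False, y9=False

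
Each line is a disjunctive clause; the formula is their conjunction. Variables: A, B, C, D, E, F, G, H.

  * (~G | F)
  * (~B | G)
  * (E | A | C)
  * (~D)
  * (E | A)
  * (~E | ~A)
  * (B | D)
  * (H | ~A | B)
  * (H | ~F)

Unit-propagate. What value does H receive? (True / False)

True

(~D) stands alone — D = False.
(B | D): since D = False, the clause reduces to (B). B = True.
(~B | G): since B = True, the clause reduces to (G). G = True.
(F | ~G): since G = True, the clause reduces to (F). F = True.
(H | ~F): since F = True, the clause reduces to (H). H = True.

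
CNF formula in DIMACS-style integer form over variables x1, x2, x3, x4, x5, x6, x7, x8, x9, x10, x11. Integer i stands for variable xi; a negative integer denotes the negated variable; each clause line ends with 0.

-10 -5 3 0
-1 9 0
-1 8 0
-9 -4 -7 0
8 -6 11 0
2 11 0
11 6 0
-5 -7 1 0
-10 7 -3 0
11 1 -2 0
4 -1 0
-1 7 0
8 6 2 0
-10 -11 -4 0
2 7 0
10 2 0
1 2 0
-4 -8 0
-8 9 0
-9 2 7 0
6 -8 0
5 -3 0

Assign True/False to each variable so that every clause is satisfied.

x1=F, x2=T, x3=T, x4=T, x5=T, x6=F, x7=F, x8=F, x9=T, x10=F, x11=T

Check each clause:
  1. (NOT x5 OR x3 OR NOT x10) — x3 is true.
  2. (x9 OR NOT x1) — x9 is true.
  3. (x8 OR NOT x1) — NOT x1 is true.
  4. (NOT x9 OR NOT x4 OR NOT x7) — NOT x7 is true.
  5. (NOT x6 OR x8 OR x11) — NOT x6 is true.
  6. (x2 OR x11) — x2 is true.
  7. (x11 OR x6) — x11 is true.
  8. (NOT x7 OR x1 OR NOT x5) — NOT x7 is true.
  9. (x7 OR NOT x3 OR NOT x10) — NOT x10 is true.
  10. (x1 OR x11 OR NOT x2) — x11 is true.
  11. (NOT x1 OR x4) — x4 is true.
  12. (NOT x1 OR x7) — NOT x1 is true.
  13. (x8 OR x2 OR x6) — x2 is true.
  14. (NOT x11 OR NOT x10 OR NOT x4) — NOT x10 is true.
  15. (x7 OR x2) — x2 is true.
  16. (x10 OR x2) — x2 is true.
  17. (x2 OR x1) — x2 is true.
  18. (NOT x8 OR NOT x4) — NOT x8 is true.
  19. (x9 OR NOT x8) — NOT x8 is true.
  20. (NOT x9 OR x7 OR x2) — x2 is true.
  21. (NOT x8 OR x6) — NOT x8 is true.
  22. (x5 OR NOT x3) — x5 is true.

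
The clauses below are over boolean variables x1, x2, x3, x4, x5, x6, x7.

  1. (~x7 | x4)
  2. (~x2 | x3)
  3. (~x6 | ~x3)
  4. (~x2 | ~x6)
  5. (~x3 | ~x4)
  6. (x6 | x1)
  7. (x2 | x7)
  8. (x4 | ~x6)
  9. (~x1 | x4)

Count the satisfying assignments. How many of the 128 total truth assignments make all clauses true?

6

The models are:
  x1=F x2=F x3=F x4=T x5=F x6=T x7=T
  x1=F x2=F x3=F x4=T x5=T x6=T x7=T
  x1=T x2=F x3=F x4=T x5=F x6=F x7=T
  x1=T x2=F x3=F x4=T x5=F x6=T x7=T
  x1=T x2=F x3=F x4=T x5=T x6=F x7=T
  x1=T x2=F x3=F x4=T x5=T x6=T x7=T
Count: 6.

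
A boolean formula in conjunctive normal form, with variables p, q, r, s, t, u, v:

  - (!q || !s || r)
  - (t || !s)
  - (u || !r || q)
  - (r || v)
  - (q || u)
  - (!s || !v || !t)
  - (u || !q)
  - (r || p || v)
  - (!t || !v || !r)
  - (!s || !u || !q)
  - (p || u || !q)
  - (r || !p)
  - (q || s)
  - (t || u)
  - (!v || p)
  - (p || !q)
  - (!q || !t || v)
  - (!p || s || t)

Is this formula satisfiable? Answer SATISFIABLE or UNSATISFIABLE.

Branch on p: take p = True.
  then r is forced to True.
For the remaining variables, q = False, s = True, t = True, u = True, v = False works.
So p=True  q=False  r=True  s=True  t=True  u=True  v=False is a satisfying assignment.

SATISFIABLE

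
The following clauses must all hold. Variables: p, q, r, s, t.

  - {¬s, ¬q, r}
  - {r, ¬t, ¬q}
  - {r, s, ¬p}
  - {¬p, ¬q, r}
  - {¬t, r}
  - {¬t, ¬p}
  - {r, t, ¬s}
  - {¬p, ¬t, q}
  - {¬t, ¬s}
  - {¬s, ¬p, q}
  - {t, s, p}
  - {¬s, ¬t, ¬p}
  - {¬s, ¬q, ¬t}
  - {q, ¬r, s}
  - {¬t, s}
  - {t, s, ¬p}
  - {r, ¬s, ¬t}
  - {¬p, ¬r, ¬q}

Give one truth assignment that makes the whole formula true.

p = F, q = F, r = T, s = T, t = F

Try p = False.
Try q = False.
The remaining clauses are satisfied by r = True, s = True, t = False.
Every clause has at least one true literal under this assignment.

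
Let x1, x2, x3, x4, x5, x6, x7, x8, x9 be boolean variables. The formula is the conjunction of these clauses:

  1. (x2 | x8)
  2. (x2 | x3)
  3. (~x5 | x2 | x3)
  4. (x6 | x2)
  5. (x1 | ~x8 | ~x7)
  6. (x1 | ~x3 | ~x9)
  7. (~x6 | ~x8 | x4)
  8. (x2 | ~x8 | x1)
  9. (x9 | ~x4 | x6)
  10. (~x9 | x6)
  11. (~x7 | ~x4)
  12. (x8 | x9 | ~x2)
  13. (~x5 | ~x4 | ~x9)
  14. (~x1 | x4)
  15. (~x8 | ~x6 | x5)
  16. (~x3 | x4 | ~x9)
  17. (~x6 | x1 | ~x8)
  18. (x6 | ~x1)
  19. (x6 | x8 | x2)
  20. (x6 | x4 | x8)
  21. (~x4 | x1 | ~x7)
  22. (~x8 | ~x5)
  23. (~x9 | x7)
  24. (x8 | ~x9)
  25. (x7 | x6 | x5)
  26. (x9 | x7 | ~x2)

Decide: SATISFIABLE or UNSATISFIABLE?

x8 = True:
  propagation gives x5=False, x6=False, x2=True, x9=False; an empty clause results — contradiction.
x8 = False:
  propagation gives x2=True, x9=True; an empty clause results — contradiction.
Every branch closes, so no satisfying assignment exists.

UNSATISFIABLE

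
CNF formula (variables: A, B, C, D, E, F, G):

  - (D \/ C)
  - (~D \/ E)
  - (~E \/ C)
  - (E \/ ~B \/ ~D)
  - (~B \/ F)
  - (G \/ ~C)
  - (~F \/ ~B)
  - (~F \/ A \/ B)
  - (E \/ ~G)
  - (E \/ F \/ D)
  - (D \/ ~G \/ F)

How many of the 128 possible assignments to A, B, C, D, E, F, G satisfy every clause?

4

The models are:
  A=F B=F C=T D=T E=T F=F G=T
  A=T B=F C=T D=F E=T F=T G=T
  A=T B=F C=T D=T E=T F=F G=T
  A=T B=F C=T D=T E=T F=T G=T
Count: 4.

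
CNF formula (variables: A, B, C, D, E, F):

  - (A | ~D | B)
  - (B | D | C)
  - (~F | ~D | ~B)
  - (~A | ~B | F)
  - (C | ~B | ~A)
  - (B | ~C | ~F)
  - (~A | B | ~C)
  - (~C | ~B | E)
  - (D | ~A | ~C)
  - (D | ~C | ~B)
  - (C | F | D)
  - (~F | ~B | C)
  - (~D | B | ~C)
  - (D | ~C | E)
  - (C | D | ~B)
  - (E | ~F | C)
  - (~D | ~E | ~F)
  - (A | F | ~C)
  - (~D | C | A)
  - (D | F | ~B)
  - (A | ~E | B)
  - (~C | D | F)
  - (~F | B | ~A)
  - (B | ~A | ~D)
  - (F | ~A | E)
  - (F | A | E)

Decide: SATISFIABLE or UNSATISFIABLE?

B = True:
  C = True:
    propagation gives E=True, D=True, F=False, A=False; an empty clause results — contradiction.
  C = False:
    propagation gives A=False, F=False, D=True; an empty clause results — contradiction.
B = False:
  C = True:
    propagation gives F=False, A=False; an empty clause results — contradiction.
  C = False:
    propagation gives D=True, A=True; an empty clause results — contradiction.
Every branch closes, so no satisfying assignment exists.

UNSATISFIABLE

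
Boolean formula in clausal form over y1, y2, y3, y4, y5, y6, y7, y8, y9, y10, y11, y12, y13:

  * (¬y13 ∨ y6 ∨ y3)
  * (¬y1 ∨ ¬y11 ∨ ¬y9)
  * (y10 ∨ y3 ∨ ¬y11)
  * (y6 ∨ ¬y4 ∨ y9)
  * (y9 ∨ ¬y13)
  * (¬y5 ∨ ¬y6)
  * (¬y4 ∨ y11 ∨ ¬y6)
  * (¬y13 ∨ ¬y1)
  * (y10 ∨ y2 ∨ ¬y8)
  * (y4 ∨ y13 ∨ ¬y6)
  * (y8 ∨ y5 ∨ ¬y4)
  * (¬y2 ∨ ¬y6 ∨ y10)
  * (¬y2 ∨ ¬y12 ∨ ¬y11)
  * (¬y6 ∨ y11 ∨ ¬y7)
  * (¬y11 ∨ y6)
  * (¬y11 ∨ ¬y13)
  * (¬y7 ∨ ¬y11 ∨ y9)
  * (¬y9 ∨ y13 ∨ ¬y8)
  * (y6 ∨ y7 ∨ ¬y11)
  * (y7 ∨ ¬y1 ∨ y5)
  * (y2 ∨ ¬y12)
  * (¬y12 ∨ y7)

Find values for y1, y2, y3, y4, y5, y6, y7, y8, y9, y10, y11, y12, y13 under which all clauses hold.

y1=False, y2=True, y3=True, y4=False, y5=True, y6=False, y7=False, y8=False, y9=False, y10=True, y11=False, y12=False, y13=False

Check each clause:
  1. (y3 ∨ y6 ∨ ¬y13) — y3 is true.
  2. (¬y1 ∨ ¬y11 ∨ ¬y9) — ¬y11 is true.
  3. (¬y11 ∨ y10 ∨ y3) — y10 is true.
  4. (y6 ∨ ¬y4 ∨ y9) — ¬y4 is true.
  5. (¬y13 ∨ y9) — ¬y13 is true.
  6. (¬y5 ∨ ¬y6) — ¬y6 is true.
  7. (¬y4 ∨ ¬y6 ∨ y11) — ¬y6 is true.
  8. (¬y1 ∨ ¬y13) — ¬y13 is true.
  9. (¬y8 ∨ y10 ∨ y2) — ¬y8 is true.
  10. (¬y6 ∨ y13 ∨ y4) — ¬y6 is true.
  11. (y5 ∨ y8 ∨ ¬y4) — ¬y4 is true.
  12. (¬y2 ∨ y10 ∨ ¬y6) — y10 is true.
  13. (¬y2 ∨ ¬y12 ∨ ¬y11) — ¬y12 is true.
  14. (y11 ∨ ¬y6 ∨ ¬y7) — ¬y7 is true.
  15. (y6 ∨ ¬y11) — ¬y11 is true.
  16. (¬y13 ∨ ¬y11) — ¬y13 is true.
  17. (¬y7 ∨ ¬y11 ∨ y9) — ¬y11 is true.
  18. (¬y8 ∨ ¬y9 ∨ y13) — ¬y8 is true.
  19. (¬y11 ∨ y6 ∨ y7) — ¬y11 is true.
  20. (¬y1 ∨ y7 ∨ y5) — y5 is true.
  21. (y2 ∨ ¬y12) — y2 is true.
  22. (¬y12 ∨ y7) — ¬y12 is true.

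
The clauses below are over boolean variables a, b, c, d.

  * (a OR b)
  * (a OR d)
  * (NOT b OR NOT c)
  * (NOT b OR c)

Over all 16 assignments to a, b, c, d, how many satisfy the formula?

Satisfying assignments:
  a=1 b=0 c=0 d=0
  a=1 b=0 c=0 d=1
  a=1 b=0 c=1 d=0
  a=1 b=0 c=1 d=1
Count: 4.

4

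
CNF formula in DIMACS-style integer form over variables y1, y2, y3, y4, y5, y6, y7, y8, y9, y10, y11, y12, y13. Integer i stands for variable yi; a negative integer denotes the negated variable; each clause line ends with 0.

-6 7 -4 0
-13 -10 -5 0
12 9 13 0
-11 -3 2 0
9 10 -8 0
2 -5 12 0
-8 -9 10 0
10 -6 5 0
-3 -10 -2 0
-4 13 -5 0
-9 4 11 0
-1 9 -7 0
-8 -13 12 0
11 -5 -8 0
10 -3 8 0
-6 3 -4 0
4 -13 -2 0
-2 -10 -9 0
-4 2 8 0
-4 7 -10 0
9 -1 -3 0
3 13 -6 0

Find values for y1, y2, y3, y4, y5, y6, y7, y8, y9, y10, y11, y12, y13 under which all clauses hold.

y1 = F, y2 = F, y3 = F, y4 = F, y5 = T, y6 = F, y7 = T, y8 = T, y9 = T, y10 = T, y11 = T, y12 = T, y13 = F

Check each clause:
  1. (~y4 \/ y7 \/ ~y6) — ~y6 is true.
  2. (~y10 \/ ~y5 \/ ~y13) — ~y13 is true.
  3. (y9 \/ y12 \/ y13) — y9 is true.
  4. (~y11 \/ ~y3 \/ y2) — ~y3 is true.
  5. (y9 \/ y10 \/ ~y8) — y9 is true.
  6. (y2 \/ ~y5 \/ y12) — y12 is true.
  7. (~y9 \/ y10 \/ ~y8) — y10 is true.
  8. (y10 \/ y5 \/ ~y6) — ~y6 is true.
  9. (~y10 \/ ~y2 \/ ~y3) — ~y3 is true.
  10. (~y4 \/ y13 \/ ~y5) — ~y4 is true.
  11. (y4 \/ ~y9 \/ y11) — y11 is true.
  12. (~y1 \/ ~y7 \/ y9) — ~y1 is true.
  13. (~y13 \/ ~y8 \/ y12) — ~y13 is true.
  14. (~y5 \/ ~y8 \/ y11) — y11 is true.
  15. (~y3 \/ y10 \/ y8) — y8 is true.
  16. (y3 \/ ~y4 \/ ~y6) — ~y6 is true.
  17. (~y2 \/ y4 \/ ~y13) — ~y13 is true.
  18. (~y2 \/ ~y9 \/ ~y10) — ~y2 is true.
  19. (~y4 \/ y8 \/ y2) — y8 is true.
  20. (~y10 \/ y7 \/ ~y4) — ~y4 is true.
  21. (~y3 \/ y9 \/ ~y1) — y9 is true.
  22. (y13 \/ y3 \/ ~y6) — ~y6 is true.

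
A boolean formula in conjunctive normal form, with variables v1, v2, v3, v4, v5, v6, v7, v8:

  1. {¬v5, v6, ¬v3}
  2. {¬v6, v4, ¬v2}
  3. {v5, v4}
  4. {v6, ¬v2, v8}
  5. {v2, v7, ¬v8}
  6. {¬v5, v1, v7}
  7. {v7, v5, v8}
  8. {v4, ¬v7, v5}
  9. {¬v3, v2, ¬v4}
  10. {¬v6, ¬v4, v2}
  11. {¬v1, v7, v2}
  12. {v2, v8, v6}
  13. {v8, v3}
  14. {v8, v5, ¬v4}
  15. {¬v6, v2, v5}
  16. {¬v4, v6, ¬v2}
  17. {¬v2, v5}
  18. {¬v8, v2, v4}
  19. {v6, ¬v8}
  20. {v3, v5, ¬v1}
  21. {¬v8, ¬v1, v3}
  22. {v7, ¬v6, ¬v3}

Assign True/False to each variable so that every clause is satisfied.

v1=True, v2=False, v3=True, v4=False, v5=True, v6=True, v7=True, v8=False

Set v1 = True and propagate.
Set v2 = False and propagate.
  then v7 is forced to True.
For the remaining variables, v3 = True, v4 = False, v5 = True, v6 = True, v8 = False works.
Every clause has at least one true literal under this assignment.
Check each clause:
  1. {¬v5, ¬v3, v6} — v6 is true.
  2. {¬v2, ¬v6, v4} — ¬v2 is true.
  3. {v4, v5} — v5 is true.
  4. {¬v2, v8, v6} — ¬v2 is true.
  5. {v7, v2, ¬v8} — ¬v8 is true.
  6. {v7, v1, ¬v5} — v1 is true.
  7. {v7, v5, v8} — v5 is true.
  8. {v4, v5, ¬v7} — v5 is true.
  9. {¬v4, ¬v3, v2} — ¬v4 is true.
  10. {¬v6, ¬v4, v2} — ¬v4 is true.
  11. {v7, ¬v1, v2} — v7 is true.
  12. {v2, v6, v8} — v6 is true.
  13. {v8, v3} — v3 is true.
  14. {v5, v8, ¬v4} — ¬v4 is true.
  15. {¬v6, v2, v5} — v5 is true.
  16. {¬v4, v6, ¬v2} — ¬v4 is true.
  17. {v5, ¬v2} — v5 is true.
  18. {v2, ¬v8, v4} — ¬v8 is true.
  19. {¬v8, v6} — ¬v8 is true.
  20. {v3, ¬v1, v5} — v3 is true.
  21. {¬v8, v3, ¬v1} — ¬v8 is true.
  22. {¬v6, v7, ¬v3} — v7 is true.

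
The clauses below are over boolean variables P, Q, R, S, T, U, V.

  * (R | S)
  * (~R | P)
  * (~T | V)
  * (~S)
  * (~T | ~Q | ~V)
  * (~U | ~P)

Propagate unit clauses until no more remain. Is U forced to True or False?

(~S) is a unit clause: S = False.
From (S | R) and S = False: R = True.
In (P | ~R), ~R is now false; P must hold, so P = True.
(~P | ~U): since P = True, the clause reduces to (~U). U = False.

False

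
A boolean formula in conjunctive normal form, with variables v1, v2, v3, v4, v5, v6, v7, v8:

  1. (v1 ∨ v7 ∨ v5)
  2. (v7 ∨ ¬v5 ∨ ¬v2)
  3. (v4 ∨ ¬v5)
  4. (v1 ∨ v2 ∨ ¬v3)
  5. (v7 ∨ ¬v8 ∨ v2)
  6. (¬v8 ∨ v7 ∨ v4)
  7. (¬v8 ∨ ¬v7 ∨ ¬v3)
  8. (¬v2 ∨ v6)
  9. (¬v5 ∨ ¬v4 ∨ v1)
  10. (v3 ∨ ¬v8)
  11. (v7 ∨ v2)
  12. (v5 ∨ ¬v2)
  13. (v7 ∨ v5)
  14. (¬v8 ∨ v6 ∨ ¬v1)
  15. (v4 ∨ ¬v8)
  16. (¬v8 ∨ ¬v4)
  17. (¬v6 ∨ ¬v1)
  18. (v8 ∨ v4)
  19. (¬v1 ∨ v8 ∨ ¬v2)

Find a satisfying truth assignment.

v1=F, v2=F, v3=F, v4=T, v5=F, v6=T, v7=T, v8=F

Branch on v1: take v1 = False.
Branch on v2: take v2 = False.
  then v3 is forced to False.
  then v8 is forced to False.
  then v7 is forced to True.
  then v4 is forced to True.
  then v5 is forced to False.
v6 is now unconstrained; take v6 = True.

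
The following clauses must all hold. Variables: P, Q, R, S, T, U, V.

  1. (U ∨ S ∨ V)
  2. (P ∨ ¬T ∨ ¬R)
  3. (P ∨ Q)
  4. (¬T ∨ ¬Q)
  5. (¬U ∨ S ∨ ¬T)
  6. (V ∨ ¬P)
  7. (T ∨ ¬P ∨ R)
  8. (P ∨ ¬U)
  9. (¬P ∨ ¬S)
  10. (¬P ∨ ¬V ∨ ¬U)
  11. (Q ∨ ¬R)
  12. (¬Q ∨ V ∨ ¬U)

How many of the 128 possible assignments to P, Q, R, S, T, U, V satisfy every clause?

Case analysis on P and U:
  P=T, U=T: a clause becomes empty — 0.
  P=T, U=F: remaining (Q,R,S,T,V) ∈ {(F,F,F,T,T); (T,T,F,F,T)} — 2.
  P=F, U=T: a clause becomes empty — 0.
  P=F, U=F: R free; 3 ways for (Q,S,T,V) × 2^1 = 6.
Total: 0 + 2 + 0 + 6 = 8.

8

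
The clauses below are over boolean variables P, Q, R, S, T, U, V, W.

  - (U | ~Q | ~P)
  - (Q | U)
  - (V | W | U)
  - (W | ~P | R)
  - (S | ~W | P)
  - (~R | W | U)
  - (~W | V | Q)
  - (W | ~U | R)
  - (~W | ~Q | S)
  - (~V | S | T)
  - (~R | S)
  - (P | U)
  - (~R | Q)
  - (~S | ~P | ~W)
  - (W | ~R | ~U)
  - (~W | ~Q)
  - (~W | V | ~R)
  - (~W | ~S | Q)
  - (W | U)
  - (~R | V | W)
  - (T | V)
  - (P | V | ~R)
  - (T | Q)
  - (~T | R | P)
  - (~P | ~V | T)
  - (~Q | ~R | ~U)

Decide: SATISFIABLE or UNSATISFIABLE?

Try P = True.
For the remaining variables, Q = False, R = False, S = False, T = True, U = True, V = True, W = True works.
Every clause has at least one true literal under this assignment.
So P = T, Q = F, R = F, S = F, T = T, U = T, V = T, W = T is a satisfying assignment.

SATISFIABLE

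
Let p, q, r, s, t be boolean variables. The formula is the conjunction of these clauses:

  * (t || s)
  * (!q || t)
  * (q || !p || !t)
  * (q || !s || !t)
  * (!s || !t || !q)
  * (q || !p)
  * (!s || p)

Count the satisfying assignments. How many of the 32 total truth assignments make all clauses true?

The models are:
  p=0 q=0 r=0 s=0 t=1
  p=0 q=0 r=1 s=0 t=1
  p=0 q=1 r=0 s=0 t=1
  p=0 q=1 r=1 s=0 t=1
  p=1 q=1 r=0 s=0 t=1
  p=1 q=1 r=1 s=0 t=1
That's 6 in total.

6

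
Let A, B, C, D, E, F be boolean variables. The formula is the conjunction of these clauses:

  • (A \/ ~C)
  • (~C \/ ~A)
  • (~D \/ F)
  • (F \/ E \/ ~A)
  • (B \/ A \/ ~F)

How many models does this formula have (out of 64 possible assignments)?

Case analysis on A and F:
  A=1, F=1: forces C=0; B, D, E free → 2^3 = 8.
  A=1, F=0: remaining (B,C,D,E) ∈ {(0,0,0,1); (1,0,0,1)} — 2.
  A=0, F=1: remaining (B,C,D,E) ∈ {(1,0,0,0); (1,0,0,1); (1,0,1,0); (1,0,1,1)} — 4.
  A=0, F=0: remaining (B,C,D,E) ∈ {(0,0,0,0); (0,0,0,1); (1,0,0,0); (1,0,0,1)} — 4.
Total: 8 + 2 + 4 + 4 = 18.

18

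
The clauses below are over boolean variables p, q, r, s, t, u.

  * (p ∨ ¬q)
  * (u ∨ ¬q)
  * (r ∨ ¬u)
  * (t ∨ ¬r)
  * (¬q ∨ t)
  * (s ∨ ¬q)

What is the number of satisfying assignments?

17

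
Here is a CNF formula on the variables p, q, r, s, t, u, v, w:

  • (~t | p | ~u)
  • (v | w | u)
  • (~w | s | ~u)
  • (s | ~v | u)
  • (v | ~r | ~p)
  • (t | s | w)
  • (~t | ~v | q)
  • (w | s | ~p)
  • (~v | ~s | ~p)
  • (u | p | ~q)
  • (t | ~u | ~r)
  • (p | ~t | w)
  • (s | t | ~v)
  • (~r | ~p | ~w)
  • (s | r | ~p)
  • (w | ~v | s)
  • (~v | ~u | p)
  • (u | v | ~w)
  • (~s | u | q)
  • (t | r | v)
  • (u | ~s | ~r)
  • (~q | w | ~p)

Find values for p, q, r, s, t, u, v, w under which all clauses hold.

p=T, q=F, r=F, s=T, t=T, u=T, v=F, w=T

Set p = True and propagate.
The remaining clauses are satisfied by q = False, r = False, s = True, t = True, u = True, v = False, w = True.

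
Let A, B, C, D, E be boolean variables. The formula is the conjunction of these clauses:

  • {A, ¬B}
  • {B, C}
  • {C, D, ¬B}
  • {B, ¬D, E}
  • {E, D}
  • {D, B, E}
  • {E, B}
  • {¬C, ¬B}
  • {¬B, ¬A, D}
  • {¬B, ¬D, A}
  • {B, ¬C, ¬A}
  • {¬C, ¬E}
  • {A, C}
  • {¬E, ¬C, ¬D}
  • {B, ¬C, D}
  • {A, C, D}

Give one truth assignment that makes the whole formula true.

A=1  B=1  C=0  D=1  E=0

Check each clause:
  1. {¬B, A} — A is true.
  2. {B, C} — B is true.
  3. {¬B, C, D} — D is true.
  4. {¬D, E, B} — B is true.
  5. {E, D} — D is true.
  6. {D, E, B} — B is true.
  7. {E, B} — B is true.
  8. {¬B, ¬C} — ¬C is true.
  9. {D, ¬B, ¬A} — D is true.
  10. {¬D, A, ¬B} — A is true.
  11. {¬A, B, ¬C} — B is true.
  12. {¬C, ¬E} — ¬E is true.
  13. {C, A} — A is true.
  14. {¬E, ¬C, ¬D} — ¬E is true.
  15. {B, D, ¬C} — B is true.
  16. {D, C, A} — A is true.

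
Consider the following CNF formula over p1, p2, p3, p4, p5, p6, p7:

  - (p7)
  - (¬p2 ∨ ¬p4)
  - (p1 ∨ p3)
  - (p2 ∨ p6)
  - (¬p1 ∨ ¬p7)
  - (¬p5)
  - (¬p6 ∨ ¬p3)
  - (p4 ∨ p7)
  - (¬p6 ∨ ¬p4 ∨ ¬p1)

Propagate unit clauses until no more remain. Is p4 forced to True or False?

False

(p7) stands alone — p7 = True.
(¬p7 ∨ ¬p1) with p7 = True leaves only ¬p1, so p1 = False.
In (p3 ∨ p1), p1 is now false; p3 must hold, so p3 = True.
(¬p5) stands alone — p5 = False.
(¬p6 ∨ ¬p3): since p3 = True, the clause reduces to (¬p6). p6 = False.
(p6 ∨ p2): since p6 = False, the clause reduces to (p2). p2 = True.
(¬p4 ∨ ¬p2): since p2 = True, the clause reduces to (¬p4). p4 = False.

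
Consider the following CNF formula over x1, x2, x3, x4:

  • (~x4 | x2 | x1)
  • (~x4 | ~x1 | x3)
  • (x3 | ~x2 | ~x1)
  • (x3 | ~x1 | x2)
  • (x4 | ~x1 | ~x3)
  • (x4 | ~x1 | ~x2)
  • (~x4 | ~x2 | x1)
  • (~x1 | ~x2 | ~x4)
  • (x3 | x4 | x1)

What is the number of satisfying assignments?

The models are:
  x1=0 x2=0 x3=1 x4=0
  x1=0 x2=1 x3=1 x4=0
  x1=1 x2=0 x3=1 x4=1
That's 3 in total.

3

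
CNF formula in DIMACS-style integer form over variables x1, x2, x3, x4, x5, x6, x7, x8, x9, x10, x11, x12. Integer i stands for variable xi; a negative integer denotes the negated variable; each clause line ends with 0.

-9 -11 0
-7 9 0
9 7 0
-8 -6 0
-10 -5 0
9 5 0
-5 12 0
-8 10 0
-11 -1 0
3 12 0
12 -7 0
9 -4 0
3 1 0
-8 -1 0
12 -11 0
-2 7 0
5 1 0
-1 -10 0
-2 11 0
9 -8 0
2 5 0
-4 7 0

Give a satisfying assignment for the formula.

Pure literal: x3 appears only positively; assign x3 = True.
x6 occurs only negated in the remaining clauses — set x6 = False.
Branch on x1: take x1 = True.
  then x11 is forced to False.
  then x8 is forced to False.
  then x10 is forced to False.
  then x2 is forced to False.
  then x5 is forced to True.
  then x12 is forced to True.
Try x4 = True.
  then x9 is forced to True.
  then x7 is forced to True.

x1=1, x2=0, x3=1, x4=1, x5=1, x6=0, x7=1, x8=0, x9=1, x10=0, x11=0, x12=1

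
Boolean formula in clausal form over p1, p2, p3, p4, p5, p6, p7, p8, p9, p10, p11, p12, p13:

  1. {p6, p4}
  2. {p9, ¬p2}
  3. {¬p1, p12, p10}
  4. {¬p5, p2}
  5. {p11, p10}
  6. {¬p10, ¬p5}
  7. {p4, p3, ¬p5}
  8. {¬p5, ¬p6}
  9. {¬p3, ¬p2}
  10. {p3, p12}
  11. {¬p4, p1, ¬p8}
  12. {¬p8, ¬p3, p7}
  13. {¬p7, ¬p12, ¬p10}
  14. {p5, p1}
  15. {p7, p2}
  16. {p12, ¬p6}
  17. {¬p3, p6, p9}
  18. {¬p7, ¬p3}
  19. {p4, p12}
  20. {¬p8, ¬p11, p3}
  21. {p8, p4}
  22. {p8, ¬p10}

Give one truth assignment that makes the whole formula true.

p1 = T  p2 = T  p3 = F  p4 = T  p5 = F  p6 = F  p7 = F  p8 = F  p9 = T  p10 = F  p11 = T  p12 = T  p13 = F

Pure literal: p9 appears only positively; assign p9 = True.
Branch on p1: take p1 = True.
For the remaining variables, p2 = True, p3 = False, p4 = True, p5 = False, p6 = False, p7 = False, p8 = False, p10 = False, p11 = True, p12 = True, p13 = False works.
Check each clause:
  1. {p6, p4} — p4 is true.
  2. {¬p2, p9} — p9 is true.
  3. {p10, ¬p1, p12} — p12 is true.
  4. {¬p5, p2} — p2 is true.
  5. {p10, p11} — p11 is true.
  6. {¬p10, ¬p5} — ¬p5 is true.
  7. {p4, p3, ¬p5} — p4 is true.
  8. {¬p6, ¬p5} — ¬p6 is true.
  9. {¬p2, ¬p3} — ¬p3 is true.
  10. {p3, p12} — p12 is true.
  11. {¬p8, ¬p4, p1} — ¬p8 is true.
  12. {¬p3, ¬p8, p7} — ¬p8 is true.
  13. {¬p7, ¬p10, ¬p12} — ¬p7 is true.
  14. {p5, p1} — p1 is true.
  15. {p2, p7} — p2 is true.
  16. {p12, ¬p6} — ¬p6 is true.
  17. {¬p3, p6, p9} — p9 is true.
  18. {¬p7, ¬p3} — ¬p7 is true.
  19. {p4, p12} — p4 is true.
  20. {p3, ¬p11, ¬p8} — ¬p8 is true.
  21. {p4, p8} — p4 is true.
  22. {¬p10, p8} — ¬p10 is true.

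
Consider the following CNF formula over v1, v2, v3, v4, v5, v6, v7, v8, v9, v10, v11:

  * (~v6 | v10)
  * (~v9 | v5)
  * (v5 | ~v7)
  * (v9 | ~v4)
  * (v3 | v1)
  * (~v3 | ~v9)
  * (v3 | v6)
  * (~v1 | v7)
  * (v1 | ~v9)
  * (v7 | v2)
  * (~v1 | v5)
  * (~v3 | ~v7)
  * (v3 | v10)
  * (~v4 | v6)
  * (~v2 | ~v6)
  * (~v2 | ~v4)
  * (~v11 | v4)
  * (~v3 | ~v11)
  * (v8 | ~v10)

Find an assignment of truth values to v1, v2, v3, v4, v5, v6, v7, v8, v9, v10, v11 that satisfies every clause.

v1 = True, v2 = False, v3 = False, v4 = True, v5 = True, v6 = True, v7 = True, v8 = True, v9 = True, v10 = True, v11 = True

Pure literal: v5 appears only positively; assign v5 = True.
v8 occurs only positively in the remaining clauses — set v8 = True.
Set v1 = True and propagate.
  then v7 is forced to True.
  then v3 is forced to False.
  then v6 is forced to True.
  then v10 is forced to True.
  then v2 is forced to False.
For the remaining variables, v4 = True, v9 = True, v11 = True works.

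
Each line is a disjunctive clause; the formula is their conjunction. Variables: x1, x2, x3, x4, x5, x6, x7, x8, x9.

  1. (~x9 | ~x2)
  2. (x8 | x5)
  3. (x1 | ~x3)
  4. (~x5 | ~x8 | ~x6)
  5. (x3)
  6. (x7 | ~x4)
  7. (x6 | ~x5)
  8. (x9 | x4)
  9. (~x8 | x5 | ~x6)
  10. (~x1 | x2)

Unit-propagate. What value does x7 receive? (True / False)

(x3) stands alone — x3 = True.
(~x3 | x1): since x3 = True, the clause reduces to (x1). x1 = True.
(~x1 | x2): since x1 = True, the clause reduces to (x2). x2 = True.
(~x2 | ~x9) with x2 = True leaves only ~x9, so x9 = False.
(x9 | x4) with x9 = False leaves only x4, so x4 = True.
(~x4 | x7): since x4 = True, the clause reduces to (x7). x7 = True.

True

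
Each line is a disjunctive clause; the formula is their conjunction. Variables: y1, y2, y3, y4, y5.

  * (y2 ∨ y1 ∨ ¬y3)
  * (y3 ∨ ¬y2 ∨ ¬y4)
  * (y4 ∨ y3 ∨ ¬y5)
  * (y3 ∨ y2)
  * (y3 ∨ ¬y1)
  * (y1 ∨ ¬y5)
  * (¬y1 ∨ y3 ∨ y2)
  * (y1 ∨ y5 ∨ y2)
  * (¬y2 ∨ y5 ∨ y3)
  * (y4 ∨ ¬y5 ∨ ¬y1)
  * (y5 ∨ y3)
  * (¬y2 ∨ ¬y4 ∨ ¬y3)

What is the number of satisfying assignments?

The models are:
  y1=F y2=T y3=T y4=F y5=F
  y1=T y2=F y3=T y4=F y5=F
  y1=T y2=F y3=T y4=T y5=F
  y1=T y2=F y3=T y4=T y5=T
  y1=T y2=T y3=T y4=F y5=F
That's 5 in total.

5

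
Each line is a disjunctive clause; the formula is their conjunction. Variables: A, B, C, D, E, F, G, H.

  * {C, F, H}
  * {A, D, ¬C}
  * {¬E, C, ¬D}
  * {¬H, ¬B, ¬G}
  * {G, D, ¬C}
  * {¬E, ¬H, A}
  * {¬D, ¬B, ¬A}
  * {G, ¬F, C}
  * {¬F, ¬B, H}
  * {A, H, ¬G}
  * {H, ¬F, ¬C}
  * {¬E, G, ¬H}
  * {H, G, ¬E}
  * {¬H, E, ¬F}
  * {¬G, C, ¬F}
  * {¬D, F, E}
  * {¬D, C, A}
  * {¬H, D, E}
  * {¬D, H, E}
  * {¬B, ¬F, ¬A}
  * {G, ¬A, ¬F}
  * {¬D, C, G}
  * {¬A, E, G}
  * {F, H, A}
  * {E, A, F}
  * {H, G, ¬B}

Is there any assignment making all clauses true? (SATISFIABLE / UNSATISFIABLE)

Pure literal: B appears only negated; assign B = False.
Try A = True.
Set C = True and propagate.
For the remaining variables, D = False, E = False, F = False, G = True, H = False works.
So A=T, B=F, C=T, D=F, E=F, F=F, G=T, H=F is a satisfying assignment.

SATISFIABLE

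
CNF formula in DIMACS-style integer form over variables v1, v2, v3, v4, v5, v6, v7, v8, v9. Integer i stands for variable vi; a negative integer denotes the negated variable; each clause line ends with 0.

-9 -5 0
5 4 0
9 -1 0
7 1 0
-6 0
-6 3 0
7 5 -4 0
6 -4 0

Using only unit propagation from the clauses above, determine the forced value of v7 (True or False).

(NOT v6) is a unit clause: v6 = False.
From (NOT v4 OR v6) and v6 = False: v4 = False.
In (v4 OR v5), v4 is now false; v5 must hold, so v5 = True.
(NOT v9 OR NOT v5): since v5 = True, the clause reduces to (NOT v9). v9 = False.
In (NOT v1 OR v9), v9 is now false; NOT v1 must hold, so v1 = False.
(v1 OR v7): since v1 = False, the clause reduces to (v7). v7 = True.

True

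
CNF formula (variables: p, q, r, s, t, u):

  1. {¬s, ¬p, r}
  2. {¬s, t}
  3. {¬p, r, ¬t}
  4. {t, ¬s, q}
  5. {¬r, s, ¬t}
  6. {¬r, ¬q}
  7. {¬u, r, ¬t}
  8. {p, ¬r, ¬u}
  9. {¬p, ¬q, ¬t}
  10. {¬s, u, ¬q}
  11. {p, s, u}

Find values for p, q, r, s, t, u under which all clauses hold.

p=T, q=T, r=F, s=F, t=F, u=T

Set p = True and propagate.
Try q = True.
  then r is forced to False.
  then s is forced to False.
  then t is forced to False.
u is now unconstrained; take u = True.
Every clause has at least one true literal under this assignment.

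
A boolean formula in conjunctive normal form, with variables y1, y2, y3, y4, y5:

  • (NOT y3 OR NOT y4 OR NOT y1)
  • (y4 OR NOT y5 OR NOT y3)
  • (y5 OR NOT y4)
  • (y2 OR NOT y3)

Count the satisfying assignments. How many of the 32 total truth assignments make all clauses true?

15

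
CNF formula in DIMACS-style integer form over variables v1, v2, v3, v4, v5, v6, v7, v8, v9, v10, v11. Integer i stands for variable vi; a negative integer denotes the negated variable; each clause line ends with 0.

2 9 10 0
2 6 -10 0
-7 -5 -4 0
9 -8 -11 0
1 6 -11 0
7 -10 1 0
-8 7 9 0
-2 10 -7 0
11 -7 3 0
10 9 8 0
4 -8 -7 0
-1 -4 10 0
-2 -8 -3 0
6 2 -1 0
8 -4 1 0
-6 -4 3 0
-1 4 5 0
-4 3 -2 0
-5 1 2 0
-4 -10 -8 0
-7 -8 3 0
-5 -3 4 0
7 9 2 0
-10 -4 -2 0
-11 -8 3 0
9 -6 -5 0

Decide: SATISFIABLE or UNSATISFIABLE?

Pure literal: v9 appears only positively; assign v9 = True.
Branch on v1: take v1 = False.
Branch on v2: take v2 = False.
  then v5 is forced to False.
The remaining clauses are satisfied by v3 = True, v4 = False, v6 = False, v7 = False, v8 = False, v10 = False, v11 = False.
So v1=False, v2=False, v3=True, v4=False, v5=False, v6=False, v7=False, v8=False, v9=True, v10=False, v11=False is a satisfying assignment.

SATISFIABLE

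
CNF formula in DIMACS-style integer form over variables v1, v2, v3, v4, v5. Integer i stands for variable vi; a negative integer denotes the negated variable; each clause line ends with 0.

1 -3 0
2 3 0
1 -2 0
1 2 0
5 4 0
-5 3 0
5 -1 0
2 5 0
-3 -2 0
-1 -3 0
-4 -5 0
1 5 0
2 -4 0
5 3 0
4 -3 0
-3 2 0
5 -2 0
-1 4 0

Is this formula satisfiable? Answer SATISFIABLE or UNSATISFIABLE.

v2 = True:
  propagation gives v1=True, v5=True, v3=True; an empty clause results — contradiction.
v2 = False:
  propagation gives v3=True; an empty clause results — contradiction.
Every branch closes, so no satisfying assignment exists.

UNSATISFIABLE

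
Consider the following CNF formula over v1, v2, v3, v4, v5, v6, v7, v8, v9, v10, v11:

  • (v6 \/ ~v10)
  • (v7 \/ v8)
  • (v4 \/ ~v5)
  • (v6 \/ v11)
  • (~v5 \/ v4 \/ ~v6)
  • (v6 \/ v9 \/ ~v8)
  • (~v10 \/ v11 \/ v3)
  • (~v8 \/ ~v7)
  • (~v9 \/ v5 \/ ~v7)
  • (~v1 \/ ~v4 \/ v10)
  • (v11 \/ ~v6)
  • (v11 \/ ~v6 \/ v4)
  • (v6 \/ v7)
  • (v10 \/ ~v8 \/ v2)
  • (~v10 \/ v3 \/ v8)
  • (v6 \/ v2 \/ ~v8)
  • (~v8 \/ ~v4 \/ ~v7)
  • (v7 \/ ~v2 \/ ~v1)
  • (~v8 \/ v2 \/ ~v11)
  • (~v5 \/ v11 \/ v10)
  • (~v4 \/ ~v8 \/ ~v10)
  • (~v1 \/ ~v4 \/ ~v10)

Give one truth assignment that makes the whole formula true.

v1=False  v2=True  v3=True  v4=True  v5=True  v6=True  v7=True  v8=False  v9=False  v10=True  v11=True

Pure literal: v1 appears only negated; assign v1 = False.
Pure literal: v3 appears only positively; assign v3 = True.
Set v2 = True and propagate.
Branch on v4: take v4 = True.
Set v5 = True and propagate.
The remaining clauses are satisfied by v6 = True, v7 = True, v8 = False, v9 = False, v10 = True, v11 = True.
Every clause has at least one true literal under this assignment.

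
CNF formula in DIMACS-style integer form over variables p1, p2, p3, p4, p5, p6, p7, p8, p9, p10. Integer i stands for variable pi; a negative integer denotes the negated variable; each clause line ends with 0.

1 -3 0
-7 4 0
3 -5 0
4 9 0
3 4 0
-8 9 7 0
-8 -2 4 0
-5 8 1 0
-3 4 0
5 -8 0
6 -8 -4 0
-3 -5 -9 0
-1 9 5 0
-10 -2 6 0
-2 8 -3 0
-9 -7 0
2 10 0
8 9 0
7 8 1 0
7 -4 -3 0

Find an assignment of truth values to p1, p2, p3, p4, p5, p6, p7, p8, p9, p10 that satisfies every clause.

p1=True, p2=False, p3=False, p4=True, p5=False, p6=True, p7=False, p8=False, p9=True, p10=True

Pure literal: p6 appears only positively; assign p6 = True.
Try p1 = True.
Set p2 = False and propagate.
  then p10 is forced to True.
Branch on p3: take p3 = False.
  then p5 is forced to False.
  then p4 is forced to True.
  then p8 is forced to False.
  then p9 is forced to True.
  then p7 is forced to False.
Every clause has at least one true literal under this assignment.
Check each clause:
  1. {p1, ¬p3} — p1 is true.
  2. {p4, ¬p7} — ¬p7 is true.
  3. {p3, ¬p5} — ¬p5 is true.
  4. {p9, p4} — p9 is true.
  5. {p3, p4} — p4 is true.
  6. {p9, p7, ¬p8} — ¬p8 is true.
  7. {p4, ¬p2, ¬p8} — ¬p8 is true.
  8. {¬p5, p8, p1} — p1 is true.
  9. {p4, ¬p3} — p4 is true.
  10. {¬p8, p5} — ¬p8 is true.
  11. {p6, ¬p8, ¬p4} — ¬p8 is true.
  12. {¬p3, ¬p5, ¬p9} — ¬p5 is true.
  13. {p5, ¬p1, p9} — p9 is true.
  14. {¬p10, p6, ¬p2} — p6 is true.
  15. {¬p3, ¬p2, p8} — ¬p3 is true.
  16. {¬p7, ¬p9} — ¬p7 is true.
  17. {p2, p10} — p10 is true.
  18. {p8, p9} — p9 is true.
  19. {p8, p1, p7} — p1 is true.
  20. {p7, ¬p3, ¬p4} — ¬p3 is true.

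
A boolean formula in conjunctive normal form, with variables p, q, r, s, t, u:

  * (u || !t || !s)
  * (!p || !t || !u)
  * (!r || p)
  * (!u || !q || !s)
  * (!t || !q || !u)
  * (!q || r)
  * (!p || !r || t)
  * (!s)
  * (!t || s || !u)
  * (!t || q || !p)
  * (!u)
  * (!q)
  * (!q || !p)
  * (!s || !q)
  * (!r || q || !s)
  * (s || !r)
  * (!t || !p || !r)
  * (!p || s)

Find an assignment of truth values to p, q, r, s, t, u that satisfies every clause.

p=F  q=F  r=F  s=F  t=F  u=F

Check each clause:
  1. (u || !t || !s) — !t is true.
  2. (!t || !u || !p) — !u is true.
  3. (p || !r) — !r is true.
  4. (!u || !q || !s) — !u is true.
  5. (!q || !t || !u) — !u is true.
  6. (!q || r) — !q is true.
  7. (!p || !r || t) — !r is true.
  8. (!s) — !s is true.
  9. (!t || s || !u) — !u is true.
  10. (!t || !p || q) — !t is true.
  11. (!u) — !u is true.
  12. (!q) — !q is true.
  13. (!p || !q) — !q is true.
  14. (!s || !q) — !s is true.
  15. (!s || q || !r) — !s is true.
  16. (s || !r) — !r is true.
  17. (!r || !t || !p) — !t is true.
  18. (s || !p) — !p is true.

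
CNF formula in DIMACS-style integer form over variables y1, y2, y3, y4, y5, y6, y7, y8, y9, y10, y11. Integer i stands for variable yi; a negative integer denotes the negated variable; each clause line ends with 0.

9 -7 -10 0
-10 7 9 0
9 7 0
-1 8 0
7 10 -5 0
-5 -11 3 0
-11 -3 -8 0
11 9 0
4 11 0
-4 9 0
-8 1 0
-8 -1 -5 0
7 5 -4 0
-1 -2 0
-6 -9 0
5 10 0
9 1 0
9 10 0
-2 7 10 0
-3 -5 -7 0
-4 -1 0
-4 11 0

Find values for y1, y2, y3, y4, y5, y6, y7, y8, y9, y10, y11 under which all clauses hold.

Pure literal: y2 appears only negated; assign y2 = False.
y6 occurs only negated in the remaining clauses — set y6 = False.
Set y1 = False and propagate.
  then y8 is forced to False.
  then y9 is forced to True.
Set y3 = False and propagate.
Try y4 = False.
  then y11 is forced to True.
  then y5 is forced to False.
  then y10 is forced to True.
y7 is now unconstrained; take y7 = True.

y1=F, y2=F, y3=F, y4=F, y5=F, y6=F, y7=T, y8=F, y9=T, y10=T, y11=T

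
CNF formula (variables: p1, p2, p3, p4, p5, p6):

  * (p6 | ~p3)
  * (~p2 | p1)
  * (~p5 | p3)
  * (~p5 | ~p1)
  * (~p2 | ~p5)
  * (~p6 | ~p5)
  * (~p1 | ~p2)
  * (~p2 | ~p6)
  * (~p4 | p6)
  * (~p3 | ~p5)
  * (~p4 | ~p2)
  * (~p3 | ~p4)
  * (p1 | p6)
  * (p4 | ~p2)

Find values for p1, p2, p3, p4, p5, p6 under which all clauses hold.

p1=T  p2=F  p3=T  p4=F  p5=F  p6=T

Check each clause:
  1. (~p3 | p6) — p6 is true.
  2. (~p2 | p1) — p1 is true.
  3. (p3 | ~p5) — p3 is true.
  4. (~p1 | ~p5) — ~p5 is true.
  5. (~p5 | ~p2) — ~p5 is true.
  6. (~p6 | ~p5) — ~p5 is true.
  7. (~p1 | ~p2) — ~p2 is true.
  8. (~p2 | ~p6) — ~p2 is true.
  9. (p6 | ~p4) — ~p4 is true.
  10. (~p5 | ~p3) — ~p5 is true.
  11. (~p2 | ~p4) — ~p4 is true.
  12. (~p4 | ~p3) — ~p4 is true.
  13. (p1 | p6) — p1 is true.
  14. (~p2 | p4) — ~p2 is true.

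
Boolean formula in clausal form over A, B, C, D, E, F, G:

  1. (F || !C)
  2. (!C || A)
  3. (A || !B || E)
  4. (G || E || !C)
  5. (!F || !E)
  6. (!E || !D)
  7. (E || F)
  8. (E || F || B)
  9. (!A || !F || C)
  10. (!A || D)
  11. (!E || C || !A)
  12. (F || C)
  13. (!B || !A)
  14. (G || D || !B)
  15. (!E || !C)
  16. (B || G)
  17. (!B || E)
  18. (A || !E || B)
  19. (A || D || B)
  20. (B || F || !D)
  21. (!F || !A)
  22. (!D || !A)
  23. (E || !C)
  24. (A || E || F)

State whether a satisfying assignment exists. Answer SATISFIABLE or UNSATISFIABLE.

SATISFIABLE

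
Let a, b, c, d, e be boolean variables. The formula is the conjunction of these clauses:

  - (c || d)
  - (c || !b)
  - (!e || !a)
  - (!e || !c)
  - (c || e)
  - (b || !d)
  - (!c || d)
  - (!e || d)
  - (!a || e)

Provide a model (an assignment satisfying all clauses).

a=F  b=T  c=T  d=T  e=F

Pure literal: a appears only negated; assign a = False.
Set b = True and propagate.
  then c is forced to True.
  then e is forced to False.
  then d is forced to True.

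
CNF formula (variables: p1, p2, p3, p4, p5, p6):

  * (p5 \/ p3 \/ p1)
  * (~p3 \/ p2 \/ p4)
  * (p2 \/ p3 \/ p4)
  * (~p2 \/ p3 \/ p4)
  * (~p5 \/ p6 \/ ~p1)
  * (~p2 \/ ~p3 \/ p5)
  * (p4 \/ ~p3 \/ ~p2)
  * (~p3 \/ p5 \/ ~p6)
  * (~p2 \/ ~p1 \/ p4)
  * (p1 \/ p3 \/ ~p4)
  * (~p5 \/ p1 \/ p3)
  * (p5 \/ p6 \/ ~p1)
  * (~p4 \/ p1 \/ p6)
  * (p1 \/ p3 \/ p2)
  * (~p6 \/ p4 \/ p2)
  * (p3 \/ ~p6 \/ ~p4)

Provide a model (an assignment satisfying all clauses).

p1=F  p2=T  p3=T  p4=T  p5=T  p6=T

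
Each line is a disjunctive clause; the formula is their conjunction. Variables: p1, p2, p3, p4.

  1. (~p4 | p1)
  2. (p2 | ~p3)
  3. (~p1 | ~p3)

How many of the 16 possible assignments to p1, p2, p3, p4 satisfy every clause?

7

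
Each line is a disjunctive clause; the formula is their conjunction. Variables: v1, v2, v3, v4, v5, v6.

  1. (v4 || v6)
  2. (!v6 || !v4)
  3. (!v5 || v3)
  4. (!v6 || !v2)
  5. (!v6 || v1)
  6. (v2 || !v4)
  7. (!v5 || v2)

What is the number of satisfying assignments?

Case analysis on v6 and v2:
  v6=T, v2=T: a clause becomes empty — 0.
  v6=T, v2=F: remaining (v1,v3,v4,v5) ∈ {(T,F,F,F); (T,T,F,F)} — 2.
  v6=F, v2=T: v1 free; 3 ways for (v3,v4,v5) × 2^1 = 6.
  v6=F, v2=F: a clause becomes empty — 0.
Total: 0 + 2 + 6 + 0 = 8.

8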